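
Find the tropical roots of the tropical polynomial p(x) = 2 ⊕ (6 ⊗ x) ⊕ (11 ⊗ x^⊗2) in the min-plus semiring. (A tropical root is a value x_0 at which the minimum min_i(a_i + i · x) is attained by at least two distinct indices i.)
Roots: {-5, -4}

Each tropical root is a break point of the lower envelope of the lines y = a_i + i · x (there are 3 lines, with slopes 0, 1, ..., 2). Only the lines that attain the minimum somewhere contribute to roots; other lines are dominated. Here the surviving (envelope) indices are i = 2, i = 1, i = 0.
Intersections between consecutive envelope lines give the roots: for adjacent envelope indices i < j the intersection is x = (a_i − a_j) / (j − i). Reading off the sorted break points: {-5, -4}.
Verification: at each break x_0, at least two indices attain the minimum of min_i(a_i + i · x_0).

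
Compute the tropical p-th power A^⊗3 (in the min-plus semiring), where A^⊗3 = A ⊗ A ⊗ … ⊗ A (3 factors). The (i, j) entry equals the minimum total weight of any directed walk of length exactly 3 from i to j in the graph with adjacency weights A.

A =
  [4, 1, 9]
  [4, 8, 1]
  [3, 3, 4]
A^⊗3 =
  [5, 5, 6]
  [8, 5, 5]
  [7, 7, 5]

Each entry (A^⊗3)_ij equals the minimum over all length-3 walks i = v_0 → v_1 → … → v_3 = j of Σ_t A[v_t][v_{t+1}]. For example, for (i, j) = (0, 2) we minimise over 9 possible intermediate vertex sequences; the minimum is 6, attained along the walk 0 → 0 → 1 → 2.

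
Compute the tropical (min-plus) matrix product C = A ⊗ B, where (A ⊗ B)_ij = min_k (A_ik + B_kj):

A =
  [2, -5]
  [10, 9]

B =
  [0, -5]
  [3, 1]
A ⊗ B =
  [-2, -4]
  [10, 5]

Apply the min-plus product entry-by-entry:
  C[0][0] = min over k of (A[0][0] + B[0][0] = 2 + 0 = 2, A[0][1] + B[1][0] = -5 + 3 = -2) = -2 (attained at k = 1)
  C[0][1] = min over k of (A[0][0] + B[0][1] = 2 + -5 = -3, A[0][1] + B[1][1] = -5 + 1 = -4) = -4 (attained at k = 1)
  C[1][0] = min over k of (A[1][0] + B[0][0] = 10 + 0 = 10, A[1][1] + B[1][0] = 9 + 3 = 12) = 10 (attained at k = 0)
  C[1][1] = min over k of (A[1][0] + B[0][1] = 10 + -5 = 5, A[1][1] + B[1][1] = 9 + 1 = 10) = 5 (attained at k = 0)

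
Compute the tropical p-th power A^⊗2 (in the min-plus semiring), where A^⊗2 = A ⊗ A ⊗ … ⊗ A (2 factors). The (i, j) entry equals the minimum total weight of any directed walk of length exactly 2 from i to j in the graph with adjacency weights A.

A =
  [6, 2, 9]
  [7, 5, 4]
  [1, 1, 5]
A^⊗2 =
  [9, 7, 6]
  [5, 5, 9]
  [6, 3, 5]

Each entry (A^⊗2)_ij equals the minimum over all length-2 walks i = v_0 → v_1 → … → v_2 = j of Σ_t A[v_t][v_{t+1}]. For example, for (i, j) = (0, 2) we minimise over 3 possible intermediate vertex sequences; the minimum is 6, attained along the walk 0 → 1 → 2.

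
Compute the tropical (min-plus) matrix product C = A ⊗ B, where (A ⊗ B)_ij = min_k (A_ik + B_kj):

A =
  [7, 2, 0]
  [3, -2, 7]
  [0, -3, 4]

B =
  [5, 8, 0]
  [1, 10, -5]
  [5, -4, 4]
A ⊗ B =
  [3, -4, -3]
  [-1, 3, -7]
  [-2, 0, -8]

Apply the min-plus product entry-by-entry:
  C[0][0] = min over k of (A[0][0] + B[0][0] = 7 + 5 = 12, A[0][1] + B[1][0] = 2 + 1 = 3, A[0][2] + B[2][0] = 0 + 5 = 5) = 3 (attained at k = 1)
  C[0][1] = min over k of (A[0][0] + B[0][1] = 7 + 8 = 15, A[0][1] + B[1][1] = 2 + 10 = 12, A[0][2] + B[2][1] = 0 + -4 = -4) = -4 (attained at k = 2)
  C[0][2] = min over k of (A[0][0] + B[0][2] = 7 + 0 = 7, A[0][1] + B[1][2] = 2 + -5 = -3, A[0][2] + B[2][2] = 0 + 4 = 4) = -3 (attained at k = 1)
  C[1][0] = min over k of (A[1][0] + B[0][0] = 3 + 5 = 8, A[1][1] + B[1][0] = -2 + 1 = -1, A[1][2] + B[2][0] = 7 + 5 = 12) = -1 (attained at k = 1)
  C[1][1] = min over k of (A[1][0] + B[0][1] = 3 + 8 = 11, A[1][1] + B[1][1] = -2 + 10 = 8, A[1][2] + B[2][1] = 7 + -4 = 3) = 3 (attained at k = 2)
  C[1][2] = min over k of (A[1][0] + B[0][2] = 3 + 0 = 3, A[1][1] + B[1][2] = -2 + -5 = -7, A[1][2] + B[2][2] = 7 + 4 = 11) = -7 (attained at k = 1)
  C[2][0] = min over k of (A[2][0] + B[0][0] = 0 + 5 = 5, A[2][1] + B[1][0] = -3 + 1 = -2, A[2][2] + B[2][0] = 4 + 5 = 9) = -2 (attained at k = 1)
  C[2][1] = min over k of (A[2][0] + B[0][1] = 0 + 8 = 8, A[2][1] + B[1][1] = -3 + 10 = 7, A[2][2] + B[2][1] = 4 + -4 = 0) = 0 (attained at k = 2)
  C[2][2] = min over k of (A[2][0] + B[0][2] = 0 + 0 = 0, A[2][1] + B[1][2] = -3 + -5 = -8, A[2][2] + B[2][2] = 4 + 4 = 8) = -8 (attained at k = 1)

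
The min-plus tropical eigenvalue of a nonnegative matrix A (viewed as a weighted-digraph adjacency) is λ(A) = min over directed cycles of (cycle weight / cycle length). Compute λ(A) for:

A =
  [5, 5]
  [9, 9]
λ(A) = 5

Enumerate directed cycles and compute their means (weight / length). Sample:
  cycle 0 → 0: weight = 5, length = 1, mean = 5/1 ≈ 5.000
  cycle 1 → 1: weight = 9, length = 1, mean = 9/1 ≈ 9.000
  cycle 0 → 1 → 0: weight = 14, length = 2, mean = 14/2 ≈ 7.000
  cycle 1 → 0 → 1: weight = 14, length = 2, mean = 14/2 ≈ 7.000
Minimum mean = 5.000, attained e.g. along the cycle 0 → 0 with weight 5 and length 1. So λ(A) = 5/1 = 5.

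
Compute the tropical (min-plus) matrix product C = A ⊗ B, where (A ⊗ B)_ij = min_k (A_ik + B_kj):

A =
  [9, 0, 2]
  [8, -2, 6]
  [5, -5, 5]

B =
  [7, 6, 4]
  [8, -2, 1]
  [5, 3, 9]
A ⊗ B =
  [7, -2, 1]
  [6, -4, -1]
  [3, -7, -4]

Apply the min-plus product entry-by-entry:
  C[0][0] = min over k of (A[0][0] + B[0][0] = 9 + 7 = 16, A[0][1] + B[1][0] = 0 + 8 = 8, A[0][2] + B[2][0] = 2 + 5 = 7) = 7 (attained at k = 2)
  C[0][1] = min over k of (A[0][0] + B[0][1] = 9 + 6 = 15, A[0][1] + B[1][1] = 0 + -2 = -2, A[0][2] + B[2][1] = 2 + 3 = 5) = -2 (attained at k = 1)
  C[0][2] = min over k of (A[0][0] + B[0][2] = 9 + 4 = 13, A[0][1] + B[1][2] = 0 + 1 = 1, A[0][2] + B[2][2] = 2 + 9 = 11) = 1 (attained at k = 1)
  C[1][0] = min over k of (A[1][0] + B[0][0] = 8 + 7 = 15, A[1][1] + B[1][0] = -2 + 8 = 6, A[1][2] + B[2][0] = 6 + 5 = 11) = 6 (attained at k = 1)
  C[1][1] = min over k of (A[1][0] + B[0][1] = 8 + 6 = 14, A[1][1] + B[1][1] = -2 + -2 = -4, A[1][2] + B[2][1] = 6 + 3 = 9) = -4 (attained at k = 1)
  C[1][2] = min over k of (A[1][0] + B[0][2] = 8 + 4 = 12, A[1][1] + B[1][2] = -2 + 1 = -1, A[1][2] + B[2][2] = 6 + 9 = 15) = -1 (attained at k = 1)
  C[2][0] = min over k of (A[2][0] + B[0][0] = 5 + 7 = 12, A[2][1] + B[1][0] = -5 + 8 = 3, A[2][2] + B[2][0] = 5 + 5 = 10) = 3 (attained at k = 1)
  C[2][1] = min over k of (A[2][0] + B[0][1] = 5 + 6 = 11, A[2][1] + B[1][1] = -5 + -2 = -7, A[2][2] + B[2][1] = 5 + 3 = 8) = -7 (attained at k = 1)
  C[2][2] = min over k of (A[2][0] + B[0][2] = 5 + 4 = 9, A[2][1] + B[1][2] = -5 + 1 = -4, A[2][2] + B[2][2] = 5 + 9 = 14) = -4 (attained at k = 1)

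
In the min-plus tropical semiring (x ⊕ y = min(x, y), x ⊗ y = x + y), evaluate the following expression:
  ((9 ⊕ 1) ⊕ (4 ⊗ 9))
((9 ⊕ 1) ⊕ (4 ⊗ 9)) = 1

Expand innermost to outermost. Recall ⊕ takes the minimum of its arguments and ⊗ takes their sum. Working out the expression ((9 ⊕ 1) ⊕ (4 ⊗ 9)) gives 1.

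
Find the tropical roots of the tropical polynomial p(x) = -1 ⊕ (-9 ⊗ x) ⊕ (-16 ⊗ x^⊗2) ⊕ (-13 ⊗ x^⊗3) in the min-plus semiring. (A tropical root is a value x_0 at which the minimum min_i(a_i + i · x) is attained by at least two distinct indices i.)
Roots: {-3, 7, 8}

Each tropical root is a break point of the lower envelope of the lines y = a_i + i · x (there are 4 lines, with slopes 0, 1, ..., 3). Only the lines that attain the minimum somewhere contribute to roots; other lines are dominated. Here the surviving (envelope) indices are i = 3, i = 2, i = 1, i = 0.
Intersections between consecutive envelope lines give the roots: for adjacent envelope indices i < j the intersection is x = (a_i − a_j) / (j − i). Reading off the sorted break points: {-3, 7, 8}.
Verification: at each break x_0, at least two indices attain the minimum of min_i(a_i + i · x_0).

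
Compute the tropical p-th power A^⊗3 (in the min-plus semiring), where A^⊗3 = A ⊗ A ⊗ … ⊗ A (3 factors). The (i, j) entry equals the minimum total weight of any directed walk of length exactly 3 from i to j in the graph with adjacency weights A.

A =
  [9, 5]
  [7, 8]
A^⊗3 =
  [20, 17]
  [19, 20]

Each entry (A^⊗3)_ij equals the minimum over all length-3 walks i = v_0 → v_1 → … → v_3 = j of Σ_t A[v_t][v_{t+1}]. For example, for (i, j) = (0, 1) we minimise over 4 possible intermediate vertex sequences; the minimum is 17, attained along the walk 0 → 1 → 0 → 1.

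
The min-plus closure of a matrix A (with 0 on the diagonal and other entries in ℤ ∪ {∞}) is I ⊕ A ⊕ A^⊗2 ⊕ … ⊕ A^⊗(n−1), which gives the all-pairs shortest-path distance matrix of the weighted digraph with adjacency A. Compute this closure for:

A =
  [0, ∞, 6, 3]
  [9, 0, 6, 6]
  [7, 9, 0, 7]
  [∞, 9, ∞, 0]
Closure =
  [0, 12, 6, 3]
  [9, 0, 6, 6]
  [7, 9, 0, 7]
  [18, 9, 15, 0]

This is the Floyd-Warshall all-pairs shortest-path computation. For each intermediate vertex k = 0, 1, …, 3, update dist[i][j] ← min(dist[i][j], dist[i][k] + dist[k][j]). The final matrix gives, for each (i, j), the minimum total weight of any directed path from i to j (possibly empty when i = j).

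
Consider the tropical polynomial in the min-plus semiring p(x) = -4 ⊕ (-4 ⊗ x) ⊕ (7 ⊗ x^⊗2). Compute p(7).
p(7) = -4

A tropical monomial a ⊗ x^⊗i evaluates to a + i · x. Evaluating each term at x = 7:
  Term 0 contributes -4 + 0 · 7 = -4
  Term 1 contributes -4 + 1 · 7 = 3
  Term 2 contributes 7 + 2 · 7 = 21
p(7) = ⊕ of these = min[-4, 3, 21] = -4.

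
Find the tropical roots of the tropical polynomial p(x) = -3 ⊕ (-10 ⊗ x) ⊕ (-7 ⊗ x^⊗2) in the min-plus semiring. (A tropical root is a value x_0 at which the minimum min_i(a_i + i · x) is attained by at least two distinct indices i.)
Roots: {-3, 7}

Each tropical root is a break point of the lower envelope of the lines y = a_i + i · x (there are 3 lines, with slopes 0, 1, ..., 2). Only the lines that attain the minimum somewhere contribute to roots; other lines are dominated. Here the surviving (envelope) indices are i = 2, i = 1, i = 0.
Intersections between consecutive envelope lines give the roots: for adjacent envelope indices i < j the intersection is x = (a_i − a_j) / (j − i). Reading off the sorted break points: {-3, 7}.
Verification: at each break x_0, at least two indices attain the minimum of min_i(a_i + i · x_0).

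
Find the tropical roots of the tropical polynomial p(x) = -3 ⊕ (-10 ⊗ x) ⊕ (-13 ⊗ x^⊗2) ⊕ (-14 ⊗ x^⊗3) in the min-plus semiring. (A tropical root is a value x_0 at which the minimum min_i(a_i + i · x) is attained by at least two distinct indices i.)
Roots: {1, 3, 7}

Each tropical root is a break point of the lower envelope of the lines y = a_i + i · x (there are 4 lines, with slopes 0, 1, ..., 3). Only the lines that attain the minimum somewhere contribute to roots; other lines are dominated. Here the surviving (envelope) indices are i = 3, i = 2, i = 1, i = 0.
Intersections between consecutive envelope lines give the roots: for adjacent envelope indices i < j the intersection is x = (a_i − a_j) / (j − i). Reading off the sorted break points: {1, 3, 7}.
Verification: at each break x_0, at least two indices attain the minimum of min_i(a_i + i · x_0).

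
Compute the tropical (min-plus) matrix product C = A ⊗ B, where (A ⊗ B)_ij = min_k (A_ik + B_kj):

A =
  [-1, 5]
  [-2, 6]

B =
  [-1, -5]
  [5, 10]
A ⊗ B =
  [-2, -6]
  [-3, -7]

Apply the min-plus product entry-by-entry:
  C[0][0] = min over k of (A[0][0] + B[0][0] = -1 + -1 = -2, A[0][1] + B[1][0] = 5 + 5 = 10) = -2 (attained at k = 0)
  C[0][1] = min over k of (A[0][0] + B[0][1] = -1 + -5 = -6, A[0][1] + B[1][1] = 5 + 10 = 15) = -6 (attained at k = 0)
  C[1][0] = min over k of (A[1][0] + B[0][0] = -2 + -1 = -3, A[1][1] + B[1][0] = 6 + 5 = 11) = -3 (attained at k = 0)
  C[1][1] = min over k of (A[1][0] + B[0][1] = -2 + -5 = -7, A[1][1] + B[1][1] = 6 + 10 = 16) = -7 (attained at k = 0)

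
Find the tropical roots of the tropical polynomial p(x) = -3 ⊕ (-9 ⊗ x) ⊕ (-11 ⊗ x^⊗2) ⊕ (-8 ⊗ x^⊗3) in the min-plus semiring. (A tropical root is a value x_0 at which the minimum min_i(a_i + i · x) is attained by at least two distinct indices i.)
Roots: {-3, 2, 6}

Each tropical root is a break point of the lower envelope of the lines y = a_i + i · x (there are 4 lines, with slopes 0, 1, ..., 3). Only the lines that attain the minimum somewhere contribute to roots; other lines are dominated. Here the surviving (envelope) indices are i = 3, i = 2, i = 1, i = 0.
Intersections between consecutive envelope lines give the roots: for adjacent envelope indices i < j the intersection is x = (a_i − a_j) / (j − i). Reading off the sorted break points: {-3, 2, 6}.
Verification: at each break x_0, at least two indices attain the minimum of min_i(a_i + i · x_0).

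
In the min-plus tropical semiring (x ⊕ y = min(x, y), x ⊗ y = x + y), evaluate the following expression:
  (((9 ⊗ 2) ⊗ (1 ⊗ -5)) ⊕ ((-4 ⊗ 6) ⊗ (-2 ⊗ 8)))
(((9 ⊗ 2) ⊗ (1 ⊗ -5)) ⊕ ((-4 ⊗ 6) ⊗ (-2 ⊗ 8))) = 7

Expand innermost to outermost. Recall ⊕ takes the minimum of its arguments and ⊗ takes their sum. Working out the expression (((9 ⊗ 2) ⊗ (1 ⊗ -5)) ⊕ ((-4 ⊗ 6) ⊗ (-2 ⊗ 8))) gives 7.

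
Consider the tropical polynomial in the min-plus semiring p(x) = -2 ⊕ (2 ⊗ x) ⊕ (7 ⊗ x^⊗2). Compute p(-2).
p(-2) = -2

A tropical monomial a ⊗ x^⊗i evaluates to a + i · x. Evaluating each term at x = -2:
  Term 0 contributes -2 + 0 · -2 = -2
  Term 1 contributes 2 + 1 · -2 = 0
  Term 2 contributes 7 + 2 · -2 = 3
p(-2) = ⊕ of these = min[-2, 0, 3] = -2.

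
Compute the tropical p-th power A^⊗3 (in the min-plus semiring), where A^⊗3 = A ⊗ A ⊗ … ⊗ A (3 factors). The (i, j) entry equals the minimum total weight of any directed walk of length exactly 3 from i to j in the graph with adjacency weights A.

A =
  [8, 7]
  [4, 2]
A^⊗3 =
  [13, 11]
  [8, 6]

Each entry (A^⊗3)_ij equals the minimum over all length-3 walks i = v_0 → v_1 → … → v_3 = j of Σ_t A[v_t][v_{t+1}]. For example, for (i, j) = (0, 1) we minimise over 4 possible intermediate vertex sequences; the minimum is 11, attained along the walk 0 → 1 → 1 → 1.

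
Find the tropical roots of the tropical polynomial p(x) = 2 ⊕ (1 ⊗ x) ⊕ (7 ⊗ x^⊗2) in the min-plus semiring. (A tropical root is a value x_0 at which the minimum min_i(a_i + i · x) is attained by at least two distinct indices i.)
Roots: {-6, 1}

Each tropical root is a break point of the lower envelope of the lines y = a_i + i · x (there are 3 lines, with slopes 0, 1, ..., 2). Only the lines that attain the minimum somewhere contribute to roots; other lines are dominated. Here the surviving (envelope) indices are i = 2, i = 1, i = 0.
Intersections between consecutive envelope lines give the roots: for adjacent envelope indices i < j the intersection is x = (a_i − a_j) / (j − i). Reading off the sorted break points: {-6, 1}.
Verification: at each break x_0, at least two indices attain the minimum of min_i(a_i + i · x_0).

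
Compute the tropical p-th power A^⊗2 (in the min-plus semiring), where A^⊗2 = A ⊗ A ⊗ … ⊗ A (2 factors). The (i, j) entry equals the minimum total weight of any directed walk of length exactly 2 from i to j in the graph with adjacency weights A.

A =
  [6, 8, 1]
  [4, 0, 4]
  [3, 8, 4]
A^⊗2 =
  [4, 8, 5]
  [4, 0, 4]
  [7, 8, 4]

Each entry (A^⊗2)_ij equals the minimum over all length-2 walks i = v_0 → v_1 → … → v_2 = j of Σ_t A[v_t][v_{t+1}]. For example, for (i, j) = (0, 2) we minimise over 3 possible intermediate vertex sequences; the minimum is 5, attained along the walk 0 → 2 → 2.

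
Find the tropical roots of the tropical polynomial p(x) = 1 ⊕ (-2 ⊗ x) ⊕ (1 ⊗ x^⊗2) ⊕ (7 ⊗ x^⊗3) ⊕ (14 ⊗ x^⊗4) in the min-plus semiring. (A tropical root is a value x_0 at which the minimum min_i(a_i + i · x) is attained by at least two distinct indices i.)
Roots: {-7, -6, -3, 3}

Each tropical root is a break point of the lower envelope of the lines y = a_i + i · x (there are 5 lines, with slopes 0, 1, ..., 4). Only the lines that attain the minimum somewhere contribute to roots; other lines are dominated. Here the surviving (envelope) indices are i = 4, i = 3, i = 2, i = 1, i = 0.
Intersections between consecutive envelope lines give the roots: for adjacent envelope indices i < j the intersection is x = (a_i − a_j) / (j − i). Reading off the sorted break points: {-7, -6, -3, 3}.
Verification: at each break x_0, at least two indices attain the minimum of min_i(a_i + i · x_0).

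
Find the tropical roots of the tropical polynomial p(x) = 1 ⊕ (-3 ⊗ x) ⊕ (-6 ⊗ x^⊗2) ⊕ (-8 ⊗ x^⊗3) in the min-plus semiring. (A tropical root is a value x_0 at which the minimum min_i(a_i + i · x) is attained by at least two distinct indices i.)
Roots: {2, 3, 4}

Each tropical root is a break point of the lower envelope of the lines y = a_i + i · x (there are 4 lines, with slopes 0, 1, ..., 3). Only the lines that attain the minimum somewhere contribute to roots; other lines are dominated. Here the surviving (envelope) indices are i = 3, i = 2, i = 1, i = 0.
Intersections between consecutive envelope lines give the roots: for adjacent envelope indices i < j the intersection is x = (a_i − a_j) / (j − i). Reading off the sorted break points: {2, 3, 4}.
Verification: at each break x_0, at least two indices attain the minimum of min_i(a_i + i · x_0).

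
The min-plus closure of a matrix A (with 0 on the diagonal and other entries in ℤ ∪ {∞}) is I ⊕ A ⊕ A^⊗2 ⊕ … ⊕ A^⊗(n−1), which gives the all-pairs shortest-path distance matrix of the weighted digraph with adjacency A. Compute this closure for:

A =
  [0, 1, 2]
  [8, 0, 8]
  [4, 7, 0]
Closure =
  [0, 1, 2]
  [8, 0, 8]
  [4, 5, 0]

This is the Floyd-Warshall all-pairs shortest-path computation. For each intermediate vertex k = 0, 1, …, 2, update dist[i][j] ← min(dist[i][j], dist[i][k] + dist[k][j]). The final matrix gives, for each (i, j), the minimum total weight of any directed path from i to j (possibly empty when i = j).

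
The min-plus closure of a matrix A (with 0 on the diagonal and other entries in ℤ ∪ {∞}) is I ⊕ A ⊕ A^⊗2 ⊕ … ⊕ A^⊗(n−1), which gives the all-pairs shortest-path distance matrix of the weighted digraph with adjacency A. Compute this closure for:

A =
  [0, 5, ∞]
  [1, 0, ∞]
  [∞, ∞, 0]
Closure =
  [0, 5, ∞]
  [1, 0, ∞]
  [∞, ∞, 0]

This is the Floyd-Warshall all-pairs shortest-path computation. For each intermediate vertex k = 0, 1, …, 2, update dist[i][j] ← min(dist[i][j], dist[i][k] + dist[k][j]). The final matrix gives, for each (i, j), the minimum total weight of any directed path from i to j (possibly empty when i = j).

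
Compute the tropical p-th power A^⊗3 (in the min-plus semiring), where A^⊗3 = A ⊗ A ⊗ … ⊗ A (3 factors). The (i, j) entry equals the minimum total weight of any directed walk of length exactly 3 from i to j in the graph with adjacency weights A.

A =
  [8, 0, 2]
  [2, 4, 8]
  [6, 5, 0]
A^⊗3 =
  [6, 2, 2]
  [4, 6, 4]
  [6, 5, 0]

Each entry (A^⊗3)_ij equals the minimum over all length-3 walks i = v_0 → v_1 → … → v_3 = j of Σ_t A[v_t][v_{t+1}]. For example, for (i, j) = (0, 2) we minimise over 9 possible intermediate vertex sequences; the minimum is 2, attained along the walk 0 → 2 → 2 → 2.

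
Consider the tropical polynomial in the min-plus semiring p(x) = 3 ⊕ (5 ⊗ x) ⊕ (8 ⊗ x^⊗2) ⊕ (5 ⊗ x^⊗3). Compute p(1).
p(1) = 3

A tropical monomial a ⊗ x^⊗i evaluates to a + i · x. Evaluating each term at x = 1:
  Term 0 contributes 3 + 0 · 1 = 3
  Term 1 contributes 5 + 1 · 1 = 6
  Term 2 contributes 8 + 2 · 1 = 10
  Term 3 contributes 5 + 3 · 1 = 8
p(1) = ⊕ of these = min[3, 6, 10, 8] = 3.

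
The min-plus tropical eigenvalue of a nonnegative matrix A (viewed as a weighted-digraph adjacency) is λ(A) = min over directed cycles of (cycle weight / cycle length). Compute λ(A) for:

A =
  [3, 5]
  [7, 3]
λ(A) = 3

Enumerate directed cycles and compute their means (weight / length). Sample:
  cycle 0 → 0: weight = 3, length = 1, mean = 3/1 ≈ 3.000
  cycle 1 → 1: weight = 3, length = 1, mean = 3/1 ≈ 3.000
  cycle 0 → 1 → 0: weight = 12, length = 2, mean = 12/2 ≈ 6.000
  cycle 1 → 0 → 1: weight = 12, length = 2, mean = 12/2 ≈ 6.000
Minimum mean = 3.000, attained e.g. along the cycle 0 → 0 with weight 3 and length 1. So λ(A) = 3/1 = 3.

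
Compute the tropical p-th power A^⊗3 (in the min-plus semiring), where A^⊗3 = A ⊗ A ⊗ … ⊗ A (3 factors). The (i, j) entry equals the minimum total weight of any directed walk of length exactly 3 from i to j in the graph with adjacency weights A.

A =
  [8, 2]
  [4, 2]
A^⊗3 =
  [8, 6]
  [8, 6]

Each entry (A^⊗3)_ij equals the minimum over all length-3 walks i = v_0 → v_1 → … → v_3 = j of Σ_t A[v_t][v_{t+1}]. For example, for (i, j) = (0, 1) we minimise over 4 possible intermediate vertex sequences; the minimum is 6, attained along the walk 0 → 1 → 1 → 1.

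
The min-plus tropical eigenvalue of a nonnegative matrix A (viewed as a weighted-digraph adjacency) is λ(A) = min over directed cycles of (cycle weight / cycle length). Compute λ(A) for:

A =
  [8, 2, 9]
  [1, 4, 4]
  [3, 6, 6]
λ(A) = 3/2

Enumerate directed cycles and compute their means (weight / length). Sample:
  cycle 0 → 0: weight = 8, length = 1, mean = 8/1 ≈ 8.000
  cycle 1 → 1: weight = 4, length = 1, mean = 4/1 ≈ 4.000
  cycle 2 → 2: weight = 6, length = 1, mean = 6/1 ≈ 6.000
  cycle 0 → 1 → 0: weight = 3, length = 2, mean = 3/2 ≈ 1.500
  cycle 0 → 2 → 0: weight = 12, length = 2, mean = 12/2 ≈ 6.000
  cycle 1 → 0 → 1: weight = 3, length = 2, mean = 3/2 ≈ 1.500
Minimum mean = 1.500, attained e.g. along the cycle 0 → 1 → 0 with weight 3 and length 2. So λ(A) = 3/2 = 3/2.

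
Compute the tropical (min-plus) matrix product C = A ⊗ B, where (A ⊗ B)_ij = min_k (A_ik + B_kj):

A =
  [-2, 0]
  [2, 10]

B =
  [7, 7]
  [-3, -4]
A ⊗ B =
  [-3, -4]
  [7, 6]

Apply the min-plus product entry-by-entry:
  C[0][0] = min over k of (A[0][0] + B[0][0] = -2 + 7 = 5, A[0][1] + B[1][0] = 0 + -3 = -3) = -3 (attained at k = 1)
  C[0][1] = min over k of (A[0][0] + B[0][1] = -2 + 7 = 5, A[0][1] + B[1][1] = 0 + -4 = -4) = -4 (attained at k = 1)
  C[1][0] = min over k of (A[1][0] + B[0][0] = 2 + 7 = 9, A[1][1] + B[1][0] = 10 + -3 = 7) = 7 (attained at k = 1)
  C[1][1] = min over k of (A[1][0] + B[0][1] = 2 + 7 = 9, A[1][1] + B[1][1] = 10 + -4 = 6) = 6 (attained at k = 1)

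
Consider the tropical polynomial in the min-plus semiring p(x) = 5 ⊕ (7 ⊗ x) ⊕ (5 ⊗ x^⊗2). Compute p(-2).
p(-2) = 1

A tropical monomial a ⊗ x^⊗i evaluates to a + i · x. Evaluating each term at x = -2:
  Term 0 contributes 5 + 0 · -2 = 5
  Term 1 contributes 7 + 1 · -2 = 5
  Term 2 contributes 5 + 2 · -2 = 1
p(-2) = ⊕ of these = min[5, 5, 1] = 1.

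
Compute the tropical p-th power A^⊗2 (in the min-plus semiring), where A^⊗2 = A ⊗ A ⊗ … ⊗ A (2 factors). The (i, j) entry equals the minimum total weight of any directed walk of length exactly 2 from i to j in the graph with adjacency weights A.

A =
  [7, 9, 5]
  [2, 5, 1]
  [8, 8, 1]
A^⊗2 =
  [11, 13, 6]
  [7, 9, 2]
  [9, 9, 2]

Each entry (A^⊗2)_ij equals the minimum over all length-2 walks i = v_0 → v_1 → … → v_2 = j of Σ_t A[v_t][v_{t+1}]. For example, for (i, j) = (0, 2) we minimise over 3 possible intermediate vertex sequences; the minimum is 6, attained along the walk 0 → 2 → 2.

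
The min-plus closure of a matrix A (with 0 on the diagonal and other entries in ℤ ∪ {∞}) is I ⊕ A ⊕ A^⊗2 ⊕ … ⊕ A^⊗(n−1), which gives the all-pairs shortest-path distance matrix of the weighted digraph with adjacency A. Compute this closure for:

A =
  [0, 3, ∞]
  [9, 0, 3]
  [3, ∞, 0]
Closure =
  [0, 3, 6]
  [6, 0, 3]
  [3, 6, 0]

This is the Floyd-Warshall all-pairs shortest-path computation. For each intermediate vertex k = 0, 1, …, 2, update dist[i][j] ← min(dist[i][j], dist[i][k] + dist[k][j]). The final matrix gives, for each (i, j), the minimum total weight of any directed path from i to j (possibly empty when i = j).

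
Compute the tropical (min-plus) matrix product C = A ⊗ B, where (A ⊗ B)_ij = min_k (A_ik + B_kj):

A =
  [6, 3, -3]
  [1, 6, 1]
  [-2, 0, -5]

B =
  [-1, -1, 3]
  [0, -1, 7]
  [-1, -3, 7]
A ⊗ B =
  [-4, -6, 4]
  [0, -2, 4]
  [-6, -8, 1]

Apply the min-plus product entry-by-entry:
  C[0][0] = min over k of (A[0][0] + B[0][0] = 6 + -1 = 5, A[0][1] + B[1][0] = 3 + 0 = 3, A[0][2] + B[2][0] = -3 + -1 = -4) = -4 (attained at k = 2)
  C[0][1] = min over k of (A[0][0] + B[0][1] = 6 + -1 = 5, A[0][1] + B[1][1] = 3 + -1 = 2, A[0][2] + B[2][1] = -3 + -3 = -6) = -6 (attained at k = 2)
  C[0][2] = min over k of (A[0][0] + B[0][2] = 6 + 3 = 9, A[0][1] + B[1][2] = 3 + 7 = 10, A[0][2] + B[2][2] = -3 + 7 = 4) = 4 (attained at k = 2)
  C[1][0] = min over k of (A[1][0] + B[0][0] = 1 + -1 = 0, A[1][1] + B[1][0] = 6 + 0 = 6, A[1][2] + B[2][0] = 1 + -1 = 0) = 0 (attained at k = 0)
  C[1][1] = min over k of (A[1][0] + B[0][1] = 1 + -1 = 0, A[1][1] + B[1][1] = 6 + -1 = 5, A[1][2] + B[2][1] = 1 + -3 = -2) = -2 (attained at k = 2)
  C[1][2] = min over k of (A[1][0] + B[0][2] = 1 + 3 = 4, A[1][1] + B[1][2] = 6 + 7 = 13, A[1][2] + B[2][2] = 1 + 7 = 8) = 4 (attained at k = 0)
  C[2][0] = min over k of (A[2][0] + B[0][0] = -2 + -1 = -3, A[2][1] + B[1][0] = 0 + 0 = 0, A[2][2] + B[2][0] = -5 + -1 = -6) = -6 (attained at k = 2)
  C[2][1] = min over k of (A[2][0] + B[0][1] = -2 + -1 = -3, A[2][1] + B[1][1] = 0 + -1 = -1, A[2][2] + B[2][1] = -5 + -3 = -8) = -8 (attained at k = 2)
  C[2][2] = min over k of (A[2][0] + B[0][2] = -2 + 3 = 1, A[2][1] + B[1][2] = 0 + 7 = 7, A[2][2] + B[2][2] = -5 + 7 = 2) = 1 (attained at k = 0)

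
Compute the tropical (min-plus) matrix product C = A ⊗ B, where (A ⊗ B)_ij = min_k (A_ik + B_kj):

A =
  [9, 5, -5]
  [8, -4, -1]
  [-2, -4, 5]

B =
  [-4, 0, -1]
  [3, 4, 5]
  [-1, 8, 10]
A ⊗ B =
  [-6, 3, 5]
  [-2, 0, 1]
  [-6, -2, -3]

Apply the min-plus product entry-by-entry:
  C[0][0] = min over k of (A[0][0] + B[0][0] = 9 + -4 = 5, A[0][1] + B[1][0] = 5 + 3 = 8, A[0][2] + B[2][0] = -5 + -1 = -6) = -6 (attained at k = 2)
  C[0][1] = min over k of (A[0][0] + B[0][1] = 9 + 0 = 9, A[0][1] + B[1][1] = 5 + 4 = 9, A[0][2] + B[2][1] = -5 + 8 = 3) = 3 (attained at k = 2)
  C[0][2] = min over k of (A[0][0] + B[0][2] = 9 + -1 = 8, A[0][1] + B[1][2] = 5 + 5 = 10, A[0][2] + B[2][2] = -5 + 10 = 5) = 5 (attained at k = 2)
  C[1][0] = min over k of (A[1][0] + B[0][0] = 8 + -4 = 4, A[1][1] + B[1][0] = -4 + 3 = -1, A[1][2] + B[2][0] = -1 + -1 = -2) = -2 (attained at k = 2)
  C[1][1] = min over k of (A[1][0] + B[0][1] = 8 + 0 = 8, A[1][1] + B[1][1] = -4 + 4 = 0, A[1][2] + B[2][1] = -1 + 8 = 7) = 0 (attained at k = 1)
  C[1][2] = min over k of (A[1][0] + B[0][2] = 8 + -1 = 7, A[1][1] + B[1][2] = -4 + 5 = 1, A[1][2] + B[2][2] = -1 + 10 = 9) = 1 (attained at k = 1)
  C[2][0] = min over k of (A[2][0] + B[0][0] = -2 + -4 = -6, A[2][1] + B[1][0] = -4 + 3 = -1, A[2][2] + B[2][0] = 5 + -1 = 4) = -6 (attained at k = 0)
  C[2][1] = min over k of (A[2][0] + B[0][1] = -2 + 0 = -2, A[2][1] + B[1][1] = -4 + 4 = 0, A[2][2] + B[2][1] = 5 + 8 = 13) = -2 (attained at k = 0)
  C[2][2] = min over k of (A[2][0] + B[0][2] = -2 + -1 = -3, A[2][1] + B[1][2] = -4 + 5 = 1, A[2][2] + B[2][2] = 5 + 10 = 15) = -3 (attained at k = 0)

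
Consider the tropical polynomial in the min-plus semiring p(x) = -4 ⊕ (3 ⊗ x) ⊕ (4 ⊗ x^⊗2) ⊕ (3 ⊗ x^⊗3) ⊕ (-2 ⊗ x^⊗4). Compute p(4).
p(4) = -4

A tropical monomial a ⊗ x^⊗i evaluates to a + i · x. Evaluating each term at x = 4:
  Term 0 contributes -4 + 0 · 4 = -4
  Term 1 contributes 3 + 1 · 4 = 7
  Term 2 contributes 4 + 2 · 4 = 12
  Term 3 contributes 3 + 3 · 4 = 15
  Term 4 contributes -2 + 4 · 4 = 14
p(4) = ⊕ of these = min[-4, 7, 12, 15, 14] = -4.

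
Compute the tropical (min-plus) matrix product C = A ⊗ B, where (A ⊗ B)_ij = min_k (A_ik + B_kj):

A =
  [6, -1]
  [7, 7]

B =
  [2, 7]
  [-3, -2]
A ⊗ B =
  [-4, -3]
  [4, 5]

Apply the min-plus product entry-by-entry:
  C[0][0] = min over k of (A[0][0] + B[0][0] = 6 + 2 = 8, A[0][1] + B[1][0] = -1 + -3 = -4) = -4 (attained at k = 1)
  C[0][1] = min over k of (A[0][0] + B[0][1] = 6 + 7 = 13, A[0][1] + B[1][1] = -1 + -2 = -3) = -3 (attained at k = 1)
  C[1][0] = min over k of (A[1][0] + B[0][0] = 7 + 2 = 9, A[1][1] + B[1][0] = 7 + -3 = 4) = 4 (attained at k = 1)
  C[1][1] = min over k of (A[1][0] + B[0][1] = 7 + 7 = 14, A[1][1] + B[1][1] = 7 + -2 = 5) = 5 (attained at k = 1)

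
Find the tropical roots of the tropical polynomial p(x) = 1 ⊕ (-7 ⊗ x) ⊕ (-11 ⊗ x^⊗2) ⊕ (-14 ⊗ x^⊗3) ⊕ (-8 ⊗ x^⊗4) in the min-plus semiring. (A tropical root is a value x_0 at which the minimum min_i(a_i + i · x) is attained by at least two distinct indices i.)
Roots: {-6, 3, 4, 8}

Each tropical root is a break point of the lower envelope of the lines y = a_i + i · x (there are 5 lines, with slopes 0, 1, ..., 4). Only the lines that attain the minimum somewhere contribute to roots; other lines are dominated. Here the surviving (envelope) indices are i = 4, i = 3, i = 2, i = 1, i = 0.
Intersections between consecutive envelope lines give the roots: for adjacent envelope indices i < j the intersection is x = (a_i − a_j) / (j − i). Reading off the sorted break points: {-6, 3, 4, 8}.
Verification: at each break x_0, at least two indices attain the minimum of min_i(a_i + i · x_0).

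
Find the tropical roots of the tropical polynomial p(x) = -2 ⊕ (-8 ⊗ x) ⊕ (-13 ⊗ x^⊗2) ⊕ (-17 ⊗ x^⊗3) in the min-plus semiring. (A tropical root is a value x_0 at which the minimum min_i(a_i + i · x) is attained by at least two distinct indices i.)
Roots: {4, 5, 6}

Each tropical root is a break point of the lower envelope of the lines y = a_i + i · x (there are 4 lines, with slopes 0, 1, ..., 3). Only the lines that attain the minimum somewhere contribute to roots; other lines are dominated. Here the surviving (envelope) indices are i = 3, i = 2, i = 1, i = 0.
Intersections between consecutive envelope lines give the roots: for adjacent envelope indices i < j the intersection is x = (a_i − a_j) / (j − i). Reading off the sorted break points: {4, 5, 6}.
Verification: at each break x_0, at least two indices attain the minimum of min_i(a_i + i · x_0).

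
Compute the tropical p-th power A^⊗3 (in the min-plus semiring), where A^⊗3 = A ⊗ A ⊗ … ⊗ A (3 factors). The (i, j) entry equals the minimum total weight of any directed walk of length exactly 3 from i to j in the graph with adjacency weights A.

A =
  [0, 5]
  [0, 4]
A^⊗3 =
  [0, 5]
  [0, 5]

Each entry (A^⊗3)_ij equals the minimum over all length-3 walks i = v_0 → v_1 → … → v_3 = j of Σ_t A[v_t][v_{t+1}]. For example, for (i, j) = (0, 1) we minimise over 4 possible intermediate vertex sequences; the minimum is 5, attained along the walk 0 → 0 → 0 → 1.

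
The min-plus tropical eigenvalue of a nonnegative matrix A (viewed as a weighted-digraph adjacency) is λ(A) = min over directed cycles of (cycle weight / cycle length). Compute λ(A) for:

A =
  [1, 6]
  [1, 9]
λ(A) = 1

Enumerate directed cycles and compute their means (weight / length). Sample:
  cycle 0 → 0: weight = 1, length = 1, mean = 1/1 ≈ 1.000
  cycle 1 → 1: weight = 9, length = 1, mean = 9/1 ≈ 9.000
  cycle 0 → 1 → 0: weight = 7, length = 2, mean = 7/2 ≈ 3.500
  cycle 1 → 0 → 1: weight = 7, length = 2, mean = 7/2 ≈ 3.500
Minimum mean = 1.000, attained e.g. along the cycle 0 → 0 with weight 1 and length 1. So λ(A) = 1/1 = 1.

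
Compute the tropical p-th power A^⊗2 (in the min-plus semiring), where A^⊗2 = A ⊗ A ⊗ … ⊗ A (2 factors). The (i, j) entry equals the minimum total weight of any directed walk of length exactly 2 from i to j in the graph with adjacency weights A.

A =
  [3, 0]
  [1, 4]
A^⊗2 =
  [1, 3]
  [4, 1]

Each entry (A^⊗2)_ij equals the minimum over all length-2 walks i = v_0 → v_1 → … → v_2 = j of Σ_t A[v_t][v_{t+1}]. For example, for (i, j) = (0, 1) we minimise over 2 possible intermediate vertex sequences; the minimum is 3, attained along the walk 0 → 0 → 1.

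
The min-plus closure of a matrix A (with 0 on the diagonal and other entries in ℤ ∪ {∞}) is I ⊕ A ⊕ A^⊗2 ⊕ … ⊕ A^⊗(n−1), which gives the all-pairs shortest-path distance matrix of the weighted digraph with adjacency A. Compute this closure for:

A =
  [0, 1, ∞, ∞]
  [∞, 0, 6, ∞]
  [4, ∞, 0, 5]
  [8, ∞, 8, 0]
Closure =
  [0, 1, 7, 12]
  [10, 0, 6, 11]
  [4, 5, 0, 5]
  [8, 9, 8, 0]

This is the Floyd-Warshall all-pairs shortest-path computation. For each intermediate vertex k = 0, 1, …, 3, update dist[i][j] ← min(dist[i][j], dist[i][k] + dist[k][j]). The final matrix gives, for each (i, j), the minimum total weight of any directed path from i to j (possibly empty when i = j).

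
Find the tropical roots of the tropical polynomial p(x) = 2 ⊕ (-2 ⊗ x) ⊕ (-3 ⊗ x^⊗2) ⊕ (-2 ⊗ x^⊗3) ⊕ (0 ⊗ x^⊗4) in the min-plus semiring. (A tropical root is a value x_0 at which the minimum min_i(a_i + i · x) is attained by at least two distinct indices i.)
Roots: {-2, -1, 1, 4}

Each tropical root is a break point of the lower envelope of the lines y = a_i + i · x (there are 5 lines, with slopes 0, 1, ..., 4). Only the lines that attain the minimum somewhere contribute to roots; other lines are dominated. Here the surviving (envelope) indices are i = 4, i = 3, i = 2, i = 1, i = 0.
Intersections between consecutive envelope lines give the roots: for adjacent envelope indices i < j the intersection is x = (a_i − a_j) / (j − i). Reading off the sorted break points: {-2, -1, 1, 4}.
Verification: at each break x_0, at least two indices attain the minimum of min_i(a_i + i · x_0).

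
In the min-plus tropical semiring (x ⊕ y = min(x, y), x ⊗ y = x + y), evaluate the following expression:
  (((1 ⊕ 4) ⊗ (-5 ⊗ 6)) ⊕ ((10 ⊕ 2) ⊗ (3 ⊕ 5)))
(((1 ⊕ 4) ⊗ (-5 ⊗ 6)) ⊕ ((10 ⊕ 2) ⊗ (3 ⊕ 5))) = 2

Expand innermost to outermost. Recall ⊕ takes the minimum of its arguments and ⊗ takes their sum. Working out the expression (((1 ⊕ 4) ⊗ (-5 ⊗ 6)) ⊕ ((10 ⊕ 2) ⊗ (3 ⊕ 5))) gives 2.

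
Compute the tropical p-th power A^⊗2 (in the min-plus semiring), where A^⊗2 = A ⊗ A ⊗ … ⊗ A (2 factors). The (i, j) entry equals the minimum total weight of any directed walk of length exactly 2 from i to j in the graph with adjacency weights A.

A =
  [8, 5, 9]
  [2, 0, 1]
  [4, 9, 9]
A^⊗2 =
  [7, 5, 6]
  [2, 0, 1]
  [11, 9, 10]

Each entry (A^⊗2)_ij equals the minimum over all length-2 walks i = v_0 → v_1 → … → v_2 = j of Σ_t A[v_t][v_{t+1}]. For example, for (i, j) = (0, 2) we minimise over 3 possible intermediate vertex sequences; the minimum is 6, attained along the walk 0 → 1 → 2.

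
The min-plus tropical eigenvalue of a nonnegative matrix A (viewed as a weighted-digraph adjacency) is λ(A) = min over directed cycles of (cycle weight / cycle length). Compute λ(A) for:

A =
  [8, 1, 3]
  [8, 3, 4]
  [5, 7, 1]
λ(A) = 1

Enumerate directed cycles and compute their means (weight / length). Sample:
  cycle 0 → 0: weight = 8, length = 1, mean = 8/1 ≈ 8.000
  cycle 1 → 1: weight = 3, length = 1, mean = 3/1 ≈ 3.000
  cycle 2 → 2: weight = 1, length = 1, mean = 1/1 ≈ 1.000
  cycle 0 → 1 → 0: weight = 9, length = 2, mean = 9/2 ≈ 4.500
  cycle 0 → 2 → 0: weight = 8, length = 2, mean = 8/2 ≈ 4.000
  cycle 1 → 0 → 1: weight = 9, length = 2, mean = 9/2 ≈ 4.500
Minimum mean = 1.000, attained e.g. along the cycle 2 → 2 with weight 1 and length 1. So λ(A) = 1/1 = 1.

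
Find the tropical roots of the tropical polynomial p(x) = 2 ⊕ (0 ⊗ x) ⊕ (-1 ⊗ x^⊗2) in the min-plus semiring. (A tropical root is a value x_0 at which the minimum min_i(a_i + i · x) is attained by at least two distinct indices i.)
Roots: {1, 2}

Each tropical root is a break point of the lower envelope of the lines y = a_i + i · x (there are 3 lines, with slopes 0, 1, ..., 2). Only the lines that attain the minimum somewhere contribute to roots; other lines are dominated. Here the surviving (envelope) indices are i = 2, i = 1, i = 0.
Intersections between consecutive envelope lines give the roots: for adjacent envelope indices i < j the intersection is x = (a_i − a_j) / (j − i). Reading off the sorted break points: {1, 2}.
Verification: at each break x_0, at least two indices attain the minimum of min_i(a_i + i · x_0).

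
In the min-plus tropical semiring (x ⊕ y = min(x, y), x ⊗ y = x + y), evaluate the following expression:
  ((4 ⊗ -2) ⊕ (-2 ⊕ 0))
((4 ⊗ -2) ⊕ (-2 ⊕ 0)) = -2

Expand innermost to outermost. Recall ⊕ takes the minimum of its arguments and ⊗ takes their sum. Working out the expression ((4 ⊗ -2) ⊕ (-2 ⊕ 0)) gives -2.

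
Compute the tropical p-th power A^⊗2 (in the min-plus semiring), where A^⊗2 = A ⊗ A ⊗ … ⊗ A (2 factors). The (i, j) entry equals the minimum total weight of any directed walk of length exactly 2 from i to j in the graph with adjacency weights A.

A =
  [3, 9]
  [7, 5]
A^⊗2 =
  [6, 12]
  [10, 10]

Each entry (A^⊗2)_ij equals the minimum over all length-2 walks i = v_0 → v_1 → … → v_2 = j of Σ_t A[v_t][v_{t+1}]. For example, for (i, j) = (0, 1) we minimise over 2 possible intermediate vertex sequences; the minimum is 12, attained along the walk 0 → 0 → 1.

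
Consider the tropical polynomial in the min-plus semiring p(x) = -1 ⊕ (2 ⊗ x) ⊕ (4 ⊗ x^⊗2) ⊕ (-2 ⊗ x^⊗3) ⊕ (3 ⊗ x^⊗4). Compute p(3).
p(3) = -1

A tropical monomial a ⊗ x^⊗i evaluates to a + i · x. Evaluating each term at x = 3:
  Term 0 contributes -1 + 0 · 3 = -1
  Term 1 contributes 2 + 1 · 3 = 5
  Term 2 contributes 4 + 2 · 3 = 10
  Term 3 contributes -2 + 3 · 3 = 7
  Term 4 contributes 3 + 4 · 3 = 15
p(3) = ⊕ of these = min[-1, 5, 10, 7, 15] = -1.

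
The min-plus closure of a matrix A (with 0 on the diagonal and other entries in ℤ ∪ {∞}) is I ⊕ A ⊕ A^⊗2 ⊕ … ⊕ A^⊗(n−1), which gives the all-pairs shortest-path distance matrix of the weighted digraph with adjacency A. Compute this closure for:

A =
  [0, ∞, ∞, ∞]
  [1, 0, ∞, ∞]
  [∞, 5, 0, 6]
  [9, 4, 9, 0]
Closure =
  [0, ∞, ∞, ∞]
  [1, 0, ∞, ∞]
  [6, 5, 0, 6]
  [5, 4, 9, 0]

This is the Floyd-Warshall all-pairs shortest-path computation. For each intermediate vertex k = 0, 1, …, 3, update dist[i][j] ← min(dist[i][j], dist[i][k] + dist[k][j]). The final matrix gives, for each (i, j), the minimum total weight of any directed path from i to j (possibly empty when i = j).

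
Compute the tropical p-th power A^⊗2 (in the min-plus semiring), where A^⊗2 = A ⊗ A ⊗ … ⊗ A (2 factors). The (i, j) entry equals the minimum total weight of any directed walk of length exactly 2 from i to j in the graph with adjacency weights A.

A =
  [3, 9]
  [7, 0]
A^⊗2 =
  [6, 9]
  [7, 0]

Each entry (A^⊗2)_ij equals the minimum over all length-2 walks i = v_0 → v_1 → … → v_2 = j of Σ_t A[v_t][v_{t+1}]. For example, for (i, j) = (0, 1) we minimise over 2 possible intermediate vertex sequences; the minimum is 9, attained along the walk 0 → 1 → 1.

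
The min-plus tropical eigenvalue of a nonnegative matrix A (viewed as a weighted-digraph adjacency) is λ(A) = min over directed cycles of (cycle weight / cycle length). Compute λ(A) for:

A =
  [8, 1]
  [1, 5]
λ(A) = 1

Enumerate directed cycles and compute their means (weight / length). Sample:
  cycle 0 → 0: weight = 8, length = 1, mean = 8/1 ≈ 8.000
  cycle 1 → 1: weight = 5, length = 1, mean = 5/1 ≈ 5.000
  cycle 0 → 1 → 0: weight = 2, length = 2, mean = 2/2 ≈ 1.000
  cycle 1 → 0 → 1: weight = 2, length = 2, mean = 2/2 ≈ 1.000
Minimum mean = 1.000, attained e.g. along the cycle 0 → 1 → 0 with weight 2 and length 2. So λ(A) = 2/2 = 1.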